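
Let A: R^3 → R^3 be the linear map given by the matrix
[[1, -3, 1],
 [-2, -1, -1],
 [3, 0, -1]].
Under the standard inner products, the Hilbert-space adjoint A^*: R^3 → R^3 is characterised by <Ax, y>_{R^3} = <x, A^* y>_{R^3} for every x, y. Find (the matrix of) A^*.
A^* = A^T =
[[1, -2, 3],
 [-3, -1, 0],
 [1, -1, -1]]

For real matrices with standard dot products, the defining identity <Ax, y> = <x, A^* y> gives (Ax)^T y = x^T (A^*) y, i.e. x^T A^T y = x^T (A^*) y. Since this holds for all x, y, we must have A^* = A^T. Therefore
A^* =
[[1, -2, 3],
 [-3, -1, 0],
 [1, -1, -1]].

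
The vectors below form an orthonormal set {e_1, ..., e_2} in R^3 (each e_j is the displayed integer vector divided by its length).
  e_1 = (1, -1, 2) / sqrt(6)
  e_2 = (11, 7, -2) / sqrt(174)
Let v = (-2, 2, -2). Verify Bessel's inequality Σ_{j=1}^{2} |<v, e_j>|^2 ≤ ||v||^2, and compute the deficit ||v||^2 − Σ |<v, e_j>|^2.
Σ |<v, e_j>|^2 = 312/29; ||v||^2 = 12; deficit = 36/29

Write each e_j = u_j / sqrt(<u_j, u_j>) where u_j is the displayed integer vector. Then <v, e_j> = <v, u_j> / sqrt(<u_j, u_j>), so |<v, e_j>|^2 = <v, u_j>^2 / <u_j, u_j>.
Coefficients: <v, e_1> = -8/sqrt(6), <v, e_2> = -4/sqrt(174).
Square and sum: Σ |<v, e_j>|^2 = 312/29.
Compute ||v||^2 = v·v = 12.
Deficit = 12 − 312/29 = 36/29 ≥ 0, confirming Bessel's inequality. (The deficit equals ||v − Σ <v,e_j> e_j||^2, the squared distance from v to span{e_j}.)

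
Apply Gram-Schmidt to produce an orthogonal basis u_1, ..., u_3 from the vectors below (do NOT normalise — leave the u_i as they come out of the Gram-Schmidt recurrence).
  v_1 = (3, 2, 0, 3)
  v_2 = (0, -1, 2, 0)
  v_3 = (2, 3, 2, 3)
Orthogonal basis:
  u_1 = (3, 2, 0, 3)
  u_2 = (3/11, -9/11, 2, 3/11)
  u_3 = (-109/106, 84/53, 42/53, -3/106)

Apply the Gram-Schmidt recurrence
  u_1 = v_1
  u_i = v_i − Σ_{j<i} ((v_i · u_j) / (u_j · u_j)) · u_j.

Step by step this gives:
  u_1 = (3, 2, 0, 3)
  u_2 = (3/11, -9/11, 2, 3/11)
  u_3 = (-109/106, 84/53, 42/53, -3/106)

Orthogonality check:
  u_2 · u_1 = 0 (should be 0)
  u_3 · u_1 = 0 (should be 0)
  u_3 · u_2 = 0 (should be 0)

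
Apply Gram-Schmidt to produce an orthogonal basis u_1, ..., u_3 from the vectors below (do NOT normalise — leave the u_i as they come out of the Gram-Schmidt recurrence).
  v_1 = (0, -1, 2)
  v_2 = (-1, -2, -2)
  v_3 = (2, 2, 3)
Orthogonal basis:
  u_1 = (0, -1, 2)
  u_2 = (-1, -12/5, -6/5)
  u_3 = (30/41, -10/41, -5/41)

Apply the Gram-Schmidt recurrence
  u_1 = v_1
  u_i = v_i − Σ_{j<i} ((v_i · u_j) / (u_j · u_j)) · u_j.

Step by step this gives:
  u_1 = (0, -1, 2)
  u_2 = (-1, -12/5, -6/5)
  u_3 = (30/41, -10/41, -5/41)

Orthogonality check:
  u_2 · u_1 = 0 (should be 0)
  u_3 · u_1 = 0 (should be 0)
  u_3 · u_2 = 0 (should be 0)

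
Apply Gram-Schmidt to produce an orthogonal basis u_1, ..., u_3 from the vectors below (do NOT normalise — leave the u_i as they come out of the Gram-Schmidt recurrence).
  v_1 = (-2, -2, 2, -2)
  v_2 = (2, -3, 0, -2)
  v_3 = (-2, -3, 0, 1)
Orthogonal basis:
  u_1 = (-2, -2, 2, -2)
  u_2 = (11/4, -9/4, -3/4, -5/4)
  u_3 = (-1, -2, -1, 2)

Apply the Gram-Schmidt recurrence
  u_1 = v_1
  u_i = v_i − Σ_{j<i} ((v_i · u_j) / (u_j · u_j)) · u_j.

Step by step this gives:
  u_1 = (-2, -2, 2, -2)
  u_2 = (11/4, -9/4, -3/4, -5/4)
  u_3 = (-1, -2, -1, 2)

Orthogonality check:
  u_2 · u_1 = 0 (should be 0)
  u_3 · u_1 = 0 (should be 0)
  u_3 · u_2 = 0 (should be 0)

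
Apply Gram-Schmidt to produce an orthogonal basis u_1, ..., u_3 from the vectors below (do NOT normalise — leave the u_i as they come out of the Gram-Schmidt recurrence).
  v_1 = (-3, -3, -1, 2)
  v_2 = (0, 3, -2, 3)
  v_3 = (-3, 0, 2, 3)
Orthogonal basis:
  u_1 = (-3, -3, -1, 2)
  u_2 = (-3/23, 66/23, -47/23, 71/23)
  u_3 = (-642/505, 489/505, 1557/505, 549/505)

Apply the Gram-Schmidt recurrence
  u_1 = v_1
  u_i = v_i − Σ_{j<i} ((v_i · u_j) / (u_j · u_j)) · u_j.

Step by step this gives:
  u_1 = (-3, -3, -1, 2)
  u_2 = (-3/23, 66/23, -47/23, 71/23)
  u_3 = (-642/505, 489/505, 1557/505, 549/505)

Orthogonality check:
  u_2 · u_1 = 0 (should be 0)
  u_3 · u_1 = 0 (should be 0)
  u_3 · u_2 = 0 (should be 0)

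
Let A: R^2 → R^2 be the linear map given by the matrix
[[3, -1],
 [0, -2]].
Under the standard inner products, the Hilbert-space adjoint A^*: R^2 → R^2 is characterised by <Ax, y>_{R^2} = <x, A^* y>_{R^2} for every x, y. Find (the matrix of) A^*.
A^* = A^T =
[[3, 0],
 [-1, -2]]

For real matrices with standard dot products, the defining identity <Ax, y> = <x, A^* y> gives (Ax)^T y = x^T (A^*) y, i.e. x^T A^T y = x^T (A^*) y. Since this holds for all x, y, we must have A^* = A^T. Therefore
A^* =
[[3, 0],
 [-1, -2]].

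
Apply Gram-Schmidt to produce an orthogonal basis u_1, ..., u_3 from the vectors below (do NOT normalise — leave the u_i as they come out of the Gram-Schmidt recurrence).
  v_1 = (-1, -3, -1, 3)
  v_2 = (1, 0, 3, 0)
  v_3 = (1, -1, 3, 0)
Orthogonal basis:
  u_1 = (-1, -3, -1, 3)
  u_2 = (4/5, -3/5, 14/5, 3/5)
  u_3 = (9/92, -47/92, -3/92, -45/92)

Apply the Gram-Schmidt recurrence
  u_1 = v_1
  u_i = v_i − Σ_{j<i} ((v_i · u_j) / (u_j · u_j)) · u_j.

Step by step this gives:
  u_1 = (-1, -3, -1, 3)
  u_2 = (4/5, -3/5, 14/5, 3/5)
  u_3 = (9/92, -47/92, -3/92, -45/92)

Orthogonality check:
  u_2 · u_1 = 0 (should be 0)
  u_3 · u_1 = 0 (should be 0)
  u_3 · u_2 = 0 (should be 0)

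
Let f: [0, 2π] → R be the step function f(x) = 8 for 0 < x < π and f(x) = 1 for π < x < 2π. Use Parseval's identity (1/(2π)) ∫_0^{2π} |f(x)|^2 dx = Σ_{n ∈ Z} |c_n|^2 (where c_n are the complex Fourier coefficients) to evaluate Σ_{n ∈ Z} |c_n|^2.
Σ |c_n|^2 = 65/2

Parseval equates the L^2 energy of f (normalised by 1/(2π)) with the ℓ^2 sum of its Fourier coefficients: (1/(2π)) ∫_0^{2π} |f|^2 = Σ |c_n|^2.
Compute the left side: (1/(2π)) [∫_0^π 8^2 dx + ∫_π^{2π} 1^2 dx] = (1/(2π)) · (64π + 1π) = (64 + 1)/2 = 65/2.
So Σ_{n ∈ Z} |c_n|^2 = 65/2.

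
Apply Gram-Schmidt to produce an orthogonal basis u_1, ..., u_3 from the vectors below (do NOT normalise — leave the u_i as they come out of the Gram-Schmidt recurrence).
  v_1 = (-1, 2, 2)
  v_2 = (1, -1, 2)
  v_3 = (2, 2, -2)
Orthogonal basis:
  u_1 = (-1, 2, 2)
  u_2 = (10/9, -11/9, 16/9)
  u_3 = (132/53, 88/53, -22/53)

Apply the Gram-Schmidt recurrence
  u_1 = v_1
  u_i = v_i − Σ_{j<i} ((v_i · u_j) / (u_j · u_j)) · u_j.

Step by step this gives:
  u_1 = (-1, 2, 2)
  u_2 = (10/9, -11/9, 16/9)
  u_3 = (132/53, 88/53, -22/53)

Orthogonality check:
  u_2 · u_1 = 0 (should be 0)
  u_3 · u_1 = 0 (should be 0)
  u_3 · u_2 = 0 (should be 0)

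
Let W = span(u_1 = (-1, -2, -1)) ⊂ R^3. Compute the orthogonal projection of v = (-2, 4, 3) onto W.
proj_W(v) = (3/2, 3, 3/2)

Set up U = [u_1 | ... | u_1] ∈ R^(3×1). The projector onto W = col(U) is P = U (U^T U)^(-1) U^T.
Compute U^T U =
  [6],
and U^T v = (-9).
Solve U^T U · c = U^T v for the coefficients: c = (-3/2). The projection is proj_W(v) = U c.
Check: (v - proj_W(v)) · u_1 = 0  (should be 0).
Result: proj_W(v) = (3/2, 3, 3/2).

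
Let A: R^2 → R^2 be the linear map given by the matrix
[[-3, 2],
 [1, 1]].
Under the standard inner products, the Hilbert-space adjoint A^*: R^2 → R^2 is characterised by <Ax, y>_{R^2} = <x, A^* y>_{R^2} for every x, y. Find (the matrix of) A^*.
A^* = A^T =
[[-3, 1],
 [2, 1]]

For real matrices with standard dot products, the defining identity <Ax, y> = <x, A^* y> gives (Ax)^T y = x^T (A^*) y, i.e. x^T A^T y = x^T (A^*) y. Since this holds for all x, y, we must have A^* = A^T. Therefore
A^* =
[[-3, 1],
 [2, 1]].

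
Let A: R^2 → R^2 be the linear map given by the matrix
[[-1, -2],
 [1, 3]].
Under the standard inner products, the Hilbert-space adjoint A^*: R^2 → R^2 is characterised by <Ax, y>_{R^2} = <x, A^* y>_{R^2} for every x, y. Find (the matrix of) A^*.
A^* = A^T =
[[-1, 1],
 [-2, 3]]

For real matrices with standard dot products, the defining identity <Ax, y> = <x, A^* y> gives (Ax)^T y = x^T (A^*) y, i.e. x^T A^T y = x^T (A^*) y. Since this holds for all x, y, we must have A^* = A^T. Therefore
A^* =
[[-1, 1],
 [-2, 3]].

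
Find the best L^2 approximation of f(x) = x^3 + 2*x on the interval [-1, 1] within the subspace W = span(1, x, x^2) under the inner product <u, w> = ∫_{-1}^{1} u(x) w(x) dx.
g(x) = 13*x/5

The best approximation g ∈ W is the orthogonal projection of f onto W. Writing g = a_0 + a_1 x + a_2 x^2, the coefficients solve the normal equations G · a = b where
  G_{ij} = <φ_i, φ_j> and b_i = <f, φ_i>, with φ_0 = 1, φ_1 = x, φ_2 = x^2.
G =
  [2, 0, 2/3]
  [0, 2/3, 0]
  [2/3, 0, 2/5],
b = (0, 26/15, 0).
Solving gives a_0 = 0, a_1 = 13/5, a_2 = 0, so
  g(x) = 13*x/5.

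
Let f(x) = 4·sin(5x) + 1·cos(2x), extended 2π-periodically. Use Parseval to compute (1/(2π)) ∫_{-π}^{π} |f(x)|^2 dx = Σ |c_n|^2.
Σ |c_n|^2 = 17/2

Expand |f|^2 and use orthogonality of {sin(nx), cos(mx)} on [-π, π]:
  ∫_{-π}^{π} sin(nx)^2 dx = π, ∫ cos(mx)^2 dx = π, and cross terms integrate to 0.
So ∫_{-π}^{π} f(x)^2 dx = 4^2 · π + 1^2 · π = (16 + 1)π.
Divide by 2π: (16 + 1)/2 = 17/2.
By Parseval, this equals Σ |c_n|^2.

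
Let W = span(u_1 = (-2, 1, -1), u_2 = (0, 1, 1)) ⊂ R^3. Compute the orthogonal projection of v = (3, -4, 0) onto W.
proj_W(v) = (10/3, -11/3, -1/3)

Set up U = [u_1 | ... | u_2] ∈ R^(3×2). The projector onto W = col(U) is P = U (U^T U)^(-1) U^T.
Compute U^T U =
  [6, 0]
  [0, 2],
and U^T v = (-10, -4).
Solve U^T U · c = U^T v for the coefficients: c = (-5/3, -2). The projection is proj_W(v) = U c.
Check: (v - proj_W(v)) · u_1 = 0  (should be 0).
Check: (v - proj_W(v)) · u_2 = 0  (should be 0).
Result: proj_W(v) = (10/3, -11/3, -1/3).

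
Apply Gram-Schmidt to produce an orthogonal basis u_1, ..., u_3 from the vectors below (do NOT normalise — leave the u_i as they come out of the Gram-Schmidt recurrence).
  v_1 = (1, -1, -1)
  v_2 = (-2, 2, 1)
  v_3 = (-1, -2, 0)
Orthogonal basis:
  u_1 = (1, -1, -1)
  u_2 = (-1/3, 1/3, -2/3)
  u_3 = (-3/2, -3/2, 0)

Apply the Gram-Schmidt recurrence
  u_1 = v_1
  u_i = v_i − Σ_{j<i} ((v_i · u_j) / (u_j · u_j)) · u_j.

Step by step this gives:
  u_1 = (1, -1, -1)
  u_2 = (-1/3, 1/3, -2/3)
  u_3 = (-3/2, -3/2, 0)

Orthogonality check:
  u_2 · u_1 = 0 (should be 0)
  u_3 · u_1 = 0 (should be 0)
  u_3 · u_2 = 0 (should be 0)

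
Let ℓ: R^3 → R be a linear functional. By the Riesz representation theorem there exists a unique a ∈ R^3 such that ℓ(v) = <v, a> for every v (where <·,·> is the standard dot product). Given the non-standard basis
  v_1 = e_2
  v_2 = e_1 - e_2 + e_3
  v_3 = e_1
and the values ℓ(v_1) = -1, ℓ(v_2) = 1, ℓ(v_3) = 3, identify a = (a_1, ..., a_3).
a = (3, -1, -3)

Write a = (a_1, ..., a_3) in the standard basis. For each basis vector v_i, ℓ(v_i) = <v_i, a> is a linear equation in the a_j's. Collect the n equations into a matrix system V a = ℓ, where row i of V is v_i (expressed in the standard basis). Since V is invertible (lower-triangular with 1s on the diagonal, up to permutation), solve by back-substitution:
  V =
[[0, 1, 0],
 [1, -1, 1],
 [1, 0, 0]]
  V a = (-1, 1, 3)
Solving gives a = (3, -1, -3).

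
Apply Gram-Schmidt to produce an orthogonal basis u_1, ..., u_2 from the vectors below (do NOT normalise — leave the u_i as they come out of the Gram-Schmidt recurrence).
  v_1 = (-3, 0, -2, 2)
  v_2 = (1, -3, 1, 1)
Orthogonal basis:
  u_1 = (-3, 0, -2, 2)
  u_2 = (8/17, -3, 11/17, 23/17)

Apply the Gram-Schmidt recurrence
  u_1 = v_1
  u_i = v_i − Σ_{j<i} ((v_i · u_j) / (u_j · u_j)) · u_j.

Step by step this gives:
  u_1 = (-3, 0, -2, 2)
  u_2 = (8/17, -3, 11/17, 23/17)

Orthogonality check:
  u_2 · u_1 = 0 (should be 0)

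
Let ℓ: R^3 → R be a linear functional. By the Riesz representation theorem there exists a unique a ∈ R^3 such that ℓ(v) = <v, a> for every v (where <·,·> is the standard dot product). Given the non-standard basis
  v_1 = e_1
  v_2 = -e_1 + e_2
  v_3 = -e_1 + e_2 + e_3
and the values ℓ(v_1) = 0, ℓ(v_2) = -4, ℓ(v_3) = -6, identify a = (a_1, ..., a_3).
a = (0, -4, -2)

Write a = (a_1, ..., a_3) in the standard basis. For each basis vector v_i, ℓ(v_i) = <v_i, a> is a linear equation in the a_j's. Collect the n equations into a matrix system V a = ℓ, where row i of V is v_i (expressed in the standard basis). Since V is invertible (lower-triangular with 1s on the diagonal, up to permutation), solve by back-substitution:
  V =
[[1, 0, 0],
 [-1, 1, 0],
 [-1, 1, 1]]
  V a = (0, -4, -6)
Solving gives a = (0, -4, -2).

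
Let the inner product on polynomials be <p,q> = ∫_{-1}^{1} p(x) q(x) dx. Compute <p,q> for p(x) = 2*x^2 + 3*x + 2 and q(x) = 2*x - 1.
<p,q> = -4/3

Expand the product: p(x)·q(x) = 4*x^3 + 4*x^2 + x - 2.
∫_{-1}^{1} of each monomial x^k gives [2/(k+1) if k even, 0 if k odd]. Integrating term-by-term (or equivalently evaluating the antiderivative F(x) = x^4 + 4*x^3/3 + x^2/2 - 2*x at the endpoints):
  F(1) − F(−1) = 5/6 − (13/6) = -4/3.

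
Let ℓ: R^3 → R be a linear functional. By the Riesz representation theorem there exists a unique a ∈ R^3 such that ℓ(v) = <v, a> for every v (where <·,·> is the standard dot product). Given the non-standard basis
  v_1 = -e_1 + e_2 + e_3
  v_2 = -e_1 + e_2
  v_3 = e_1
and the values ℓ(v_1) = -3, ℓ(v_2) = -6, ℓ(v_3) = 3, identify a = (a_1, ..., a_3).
a = (3, -3, 3)

Write a = (a_1, ..., a_3) in the standard basis. For each basis vector v_i, ℓ(v_i) = <v_i, a> is a linear equation in the a_j's. Collect the n equations into a matrix system V a = ℓ, where row i of V is v_i (expressed in the standard basis). Since V is invertible (lower-triangular with 1s on the diagonal, up to permutation), solve by back-substitution:
  V =
[[-1, 1, 1],
 [-1, 1, 0],
 [1, 0, 0]]
  V a = (-3, -6, 3)
Solving gives a = (3, -3, 3).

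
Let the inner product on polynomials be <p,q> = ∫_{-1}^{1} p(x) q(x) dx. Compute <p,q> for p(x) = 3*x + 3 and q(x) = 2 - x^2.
<p,q> = 10

Expand the product: p(x)·q(x) = -3*x^3 - 3*x^2 + 6*x + 6.
∫_{-1}^{1} of each monomial x^k gives [2/(k+1) if k even, 0 if k odd]. Integrating term-by-term (or equivalently evaluating the antiderivative F(x) = -3*x^4/4 - x^3 + 3*x^2 + 6*x at the endpoints):
  F(1) − F(−1) = 29/4 − (-11/4) = 10.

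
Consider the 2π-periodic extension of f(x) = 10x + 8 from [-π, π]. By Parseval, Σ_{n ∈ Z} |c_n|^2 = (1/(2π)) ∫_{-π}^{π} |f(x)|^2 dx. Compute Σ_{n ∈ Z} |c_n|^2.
Σ |c_n|^2 = 100π^2/3 + 64

Expand and integrate term by term over [-π, π]:
  ∫ (10x)^2 dx = 100·(2π^3/3); ∫ 2·10·(8)·x dx = 0 (odd integrand); ∫ 8^2 dx = 64·2π.
So (1/(2π)) ∫_{-π}^{π} (10x + 8)^2 dx = 100π^2/3 + 64 = 100π^2/3 + 64.
Parseval ⇒ Σ |c_n|^2 = 100π^2/3 + 64.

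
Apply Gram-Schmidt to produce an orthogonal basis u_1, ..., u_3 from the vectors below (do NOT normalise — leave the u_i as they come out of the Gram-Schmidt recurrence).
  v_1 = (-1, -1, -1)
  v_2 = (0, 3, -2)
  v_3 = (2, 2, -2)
Orthogonal basis:
  u_1 = (-1, -1, -1)
  u_2 = (-1/3, 8/3, -7/3)
  u_3 = (30/19, -12/19, -18/19)

Apply the Gram-Schmidt recurrence
  u_1 = v_1
  u_i = v_i − Σ_{j<i} ((v_i · u_j) / (u_j · u_j)) · u_j.

Step by step this gives:
  u_1 = (-1, -1, -1)
  u_2 = (-1/3, 8/3, -7/3)
  u_3 = (30/19, -12/19, -18/19)

Orthogonality check:
  u_2 · u_1 = 0 (should be 0)
  u_3 · u_1 = 0 (should be 0)
  u_3 · u_2 = 0 (should be 0)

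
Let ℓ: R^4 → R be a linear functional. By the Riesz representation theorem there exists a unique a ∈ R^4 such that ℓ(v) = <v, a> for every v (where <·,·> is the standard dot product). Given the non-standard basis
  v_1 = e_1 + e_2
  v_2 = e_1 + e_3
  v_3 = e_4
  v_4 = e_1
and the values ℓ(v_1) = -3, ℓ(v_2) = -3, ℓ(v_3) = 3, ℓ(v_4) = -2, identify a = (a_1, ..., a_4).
a = (-2, -1, -1, 3)

Write a = (a_1, ..., a_4) in the standard basis. For each basis vector v_i, ℓ(v_i) = <v_i, a> is a linear equation in the a_j's. Collect the n equations into a matrix system V a = ℓ, where row i of V is v_i (expressed in the standard basis). Since V is invertible (lower-triangular with 1s on the diagonal, up to permutation), solve by back-substitution:
  V =
[[1, 1, 0, 0],
 [1, 0, 1, 0],
 [0, 0, 0, 1],
 [1, 0, 0, 0]]
  V a = (-3, -3, 3, -2)
Solving gives a = (-2, -1, -1, 3).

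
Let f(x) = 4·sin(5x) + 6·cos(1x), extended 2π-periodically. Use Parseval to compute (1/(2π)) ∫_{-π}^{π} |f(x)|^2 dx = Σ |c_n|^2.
Σ |c_n|^2 = 26

Expand |f|^2 and use orthogonality of {sin(nx), cos(mx)} on [-π, π]:
  ∫_{-π}^{π} sin(nx)^2 dx = π, ∫ cos(mx)^2 dx = π, and cross terms integrate to 0.
So ∫_{-π}^{π} f(x)^2 dx = 4^2 · π + 6^2 · π = (16 + 36)π.
Divide by 2π: (16 + 36)/2 = 26.
By Parseval, this equals Σ |c_n|^2.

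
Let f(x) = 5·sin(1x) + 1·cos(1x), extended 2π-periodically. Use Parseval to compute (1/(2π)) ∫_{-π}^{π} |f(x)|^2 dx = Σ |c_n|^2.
Σ |c_n|^2 = 13

Expand |f|^2 and use orthogonality of {sin(nx), cos(mx)} on [-π, π]:
  ∫_{-π}^{π} sin(nx)^2 dx = π, ∫ cos(mx)^2 dx = π, and cross terms integrate to 0.
So ∫_{-π}^{π} f(x)^2 dx = 5^2 · π + 1^2 · π = (25 + 1)π.
Divide by 2π: (25 + 1)/2 = 13.
By Parseval, this equals Σ |c_n|^2.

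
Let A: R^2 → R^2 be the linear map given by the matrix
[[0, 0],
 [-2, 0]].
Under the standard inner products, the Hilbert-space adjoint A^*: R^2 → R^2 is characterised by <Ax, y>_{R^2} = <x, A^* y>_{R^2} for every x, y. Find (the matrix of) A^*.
A^* = A^T =
[[0, -2],
 [0, 0]]

For real matrices with standard dot products, the defining identity <Ax, y> = <x, A^* y> gives (Ax)^T y = x^T (A^*) y, i.e. x^T A^T y = x^T (A^*) y. Since this holds for all x, y, we must have A^* = A^T. Therefore
A^* =
[[0, -2],
 [0, 0]].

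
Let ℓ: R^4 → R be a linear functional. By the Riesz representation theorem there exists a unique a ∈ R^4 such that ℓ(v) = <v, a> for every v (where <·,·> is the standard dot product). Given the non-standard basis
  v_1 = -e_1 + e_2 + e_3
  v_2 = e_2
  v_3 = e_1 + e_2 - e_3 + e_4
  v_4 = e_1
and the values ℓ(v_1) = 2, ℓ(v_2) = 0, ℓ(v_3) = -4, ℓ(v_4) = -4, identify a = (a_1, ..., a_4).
a = (-4, 0, -2, -2)

Write a = (a_1, ..., a_4) in the standard basis. For each basis vector v_i, ℓ(v_i) = <v_i, a> is a linear equation in the a_j's. Collect the n equations into a matrix system V a = ℓ, where row i of V is v_i (expressed in the standard basis). Since V is invertible (lower-triangular with 1s on the diagonal, up to permutation), solve by back-substitution:
  V =
[[-1, 1, 1, 0],
 [0, 1, 0, 0],
 [1, 1, -1, 1],
 [1, 0, 0, 0]]
  V a = (2, 0, -4, -4)
Solving gives a = (-4, 0, -2, -2).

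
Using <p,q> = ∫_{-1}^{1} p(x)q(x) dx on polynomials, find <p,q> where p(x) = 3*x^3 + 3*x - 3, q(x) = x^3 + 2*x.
<p,q> = 296/35

Expand the product: p(x)·q(x) = 3*x^6 + 9*x^4 - 3*x^3 + 6*x^2 - 6*x.
∫_{-1}^{1} of each monomial x^k gives [2/(k+1) if k even, 0 if k odd]. Integrating term-by-term (or equivalently evaluating the antiderivative F(x) = 3*x^7/7 + 9*x^5/5 - 3*x^4/4 + 2*x^3 - 3*x^2 at the endpoints):
  F(1) − F(−1) = 67/140 − (-1117/140) = 296/35.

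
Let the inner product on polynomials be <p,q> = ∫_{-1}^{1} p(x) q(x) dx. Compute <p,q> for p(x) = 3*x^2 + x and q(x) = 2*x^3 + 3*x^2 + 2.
<p,q> = 42/5

Expand the product: p(x)·q(x) = 6*x^5 + 11*x^4 + 3*x^3 + 6*x^2 + 2*x.
∫_{-1}^{1} of each monomial x^k gives [2/(k+1) if k even, 0 if k odd]. Integrating term-by-term (or equivalently evaluating the antiderivative F(x) = x^6 + 11*x^5/5 + 3*x^4/4 + 2*x^3 + x^2 at the endpoints):
  F(1) − F(−1) = 139/20 − (-29/20) = 42/5.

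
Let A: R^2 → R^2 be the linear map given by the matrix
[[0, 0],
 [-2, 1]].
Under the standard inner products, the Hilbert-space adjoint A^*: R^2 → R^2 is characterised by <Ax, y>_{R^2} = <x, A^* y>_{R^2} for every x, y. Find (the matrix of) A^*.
A^* = A^T =
[[0, -2],
 [0, 1]]

For real matrices with standard dot products, the defining identity <Ax, y> = <x, A^* y> gives (Ax)^T y = x^T (A^*) y, i.e. x^T A^T y = x^T (A^*) y. Since this holds for all x, y, we must have A^* = A^T. Therefore
A^* =
[[0, -2],
 [0, 1]].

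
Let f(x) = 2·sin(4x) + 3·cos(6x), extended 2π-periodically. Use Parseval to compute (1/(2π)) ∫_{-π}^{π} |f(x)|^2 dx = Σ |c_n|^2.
Σ |c_n|^2 = 13/2

Expand |f|^2 and use orthogonality of {sin(nx), cos(mx)} on [-π, π]:
  ∫_{-π}^{π} sin(nx)^2 dx = π, ∫ cos(mx)^2 dx = π, and cross terms integrate to 0.
So ∫_{-π}^{π} f(x)^2 dx = 2^2 · π + 3^2 · π = (4 + 9)π.
Divide by 2π: (4 + 9)/2 = 13/2.
By Parseval, this equals Σ |c_n|^2.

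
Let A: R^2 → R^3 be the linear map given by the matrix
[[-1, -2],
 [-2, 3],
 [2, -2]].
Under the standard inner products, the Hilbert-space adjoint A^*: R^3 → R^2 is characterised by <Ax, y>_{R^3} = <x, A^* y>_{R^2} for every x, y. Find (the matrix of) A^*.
A^* = A^T =
[[-1, -2, 2],
 [-2, 3, -2]]

For real matrices with standard dot products, the defining identity <Ax, y> = <x, A^* y> gives (Ax)^T y = x^T (A^*) y, i.e. x^T A^T y = x^T (A^*) y. Since this holds for all x, y, we must have A^* = A^T. Therefore
A^* =
[[-1, -2, 2],
 [-2, 3, -2]].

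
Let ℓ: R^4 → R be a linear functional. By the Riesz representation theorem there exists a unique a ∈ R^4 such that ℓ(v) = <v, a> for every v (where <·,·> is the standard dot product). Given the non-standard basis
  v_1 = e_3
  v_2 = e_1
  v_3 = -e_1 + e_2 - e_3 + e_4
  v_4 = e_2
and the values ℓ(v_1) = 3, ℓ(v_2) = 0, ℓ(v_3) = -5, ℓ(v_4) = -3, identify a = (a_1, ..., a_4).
a = (0, -3, 3, 1)

Write a = (a_1, ..., a_4) in the standard basis. For each basis vector v_i, ℓ(v_i) = <v_i, a> is a linear equation in the a_j's. Collect the n equations into a matrix system V a = ℓ, where row i of V is v_i (expressed in the standard basis). Since V is invertible (lower-triangular with 1s on the diagonal, up to permutation), solve by back-substitution:
  V =
[[0, 0, 1, 0],
 [1, 0, 0, 0],
 [-1, 1, -1, 1],
 [0, 1, 0, 0]]
  V a = (3, 0, -5, -3)
Solving gives a = (0, -3, 3, 1).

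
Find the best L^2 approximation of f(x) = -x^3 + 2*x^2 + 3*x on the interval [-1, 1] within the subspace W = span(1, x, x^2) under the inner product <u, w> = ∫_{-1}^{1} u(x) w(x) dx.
g(x) = 2*x^2 + 12*x/5

The best approximation g ∈ W is the orthogonal projection of f onto W. Writing g = a_0 + a_1 x + a_2 x^2, the coefficients solve the normal equations G · a = b where
  G_{ij} = <φ_i, φ_j> and b_i = <f, φ_i>, with φ_0 = 1, φ_1 = x, φ_2 = x^2.
G =
  [2, 0, 2/3]
  [0, 2/3, 0]
  [2/3, 0, 2/5],
b = (4/3, 8/5, 4/5).
Solving gives a_0 = 0, a_1 = 12/5, a_2 = 2, so
  g(x) = 2*x^2 + 12*x/5.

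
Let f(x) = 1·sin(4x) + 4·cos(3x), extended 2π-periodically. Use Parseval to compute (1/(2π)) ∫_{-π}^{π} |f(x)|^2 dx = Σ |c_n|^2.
Σ |c_n|^2 = 17/2

Expand |f|^2 and use orthogonality of {sin(nx), cos(mx)} on [-π, π]:
  ∫_{-π}^{π} sin(nx)^2 dx = π, ∫ cos(mx)^2 dx = π, and cross terms integrate to 0.
So ∫_{-π}^{π} f(x)^2 dx = 1^2 · π + 4^2 · π = (1 + 16)π.
Divide by 2π: (1 + 16)/2 = 17/2.
By Parseval, this equals Σ |c_n|^2.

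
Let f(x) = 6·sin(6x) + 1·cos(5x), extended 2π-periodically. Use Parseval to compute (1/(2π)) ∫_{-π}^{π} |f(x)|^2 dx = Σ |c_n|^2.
Σ |c_n|^2 = 37/2

Expand |f|^2 and use orthogonality of {sin(nx), cos(mx)} on [-π, π]:
  ∫_{-π}^{π} sin(nx)^2 dx = π, ∫ cos(mx)^2 dx = π, and cross terms integrate to 0.
So ∫_{-π}^{π} f(x)^2 dx = 6^2 · π + 1^2 · π = (36 + 1)π.
Divide by 2π: (36 + 1)/2 = 37/2.
By Parseval, this equals Σ |c_n|^2.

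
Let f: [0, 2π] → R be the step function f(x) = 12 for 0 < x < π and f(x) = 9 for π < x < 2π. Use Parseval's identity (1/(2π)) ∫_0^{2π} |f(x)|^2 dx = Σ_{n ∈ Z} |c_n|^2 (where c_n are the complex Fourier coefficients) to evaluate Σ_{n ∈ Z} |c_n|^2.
Σ |c_n|^2 = 225/2

Parseval equates the L^2 energy of f (normalised by 1/(2π)) with the ℓ^2 sum of its Fourier coefficients: (1/(2π)) ∫_0^{2π} |f|^2 = Σ |c_n|^2.
Compute the left side: (1/(2π)) [∫_0^π 12^2 dx + ∫_π^{2π} 9^2 dx] = (1/(2π)) · (144π + 81π) = (144 + 81)/2 = 225/2.
So Σ_{n ∈ Z} |c_n|^2 = 225/2.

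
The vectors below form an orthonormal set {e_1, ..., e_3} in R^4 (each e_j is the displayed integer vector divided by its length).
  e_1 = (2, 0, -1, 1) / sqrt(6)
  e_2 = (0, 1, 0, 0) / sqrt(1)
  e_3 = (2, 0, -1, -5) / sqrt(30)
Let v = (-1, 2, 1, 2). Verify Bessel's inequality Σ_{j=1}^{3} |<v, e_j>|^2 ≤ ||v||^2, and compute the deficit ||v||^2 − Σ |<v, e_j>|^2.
Σ |<v, e_j>|^2 = 49/5; ||v||^2 = 10; deficit = 1/5

Write each e_j = u_j / sqrt(<u_j, u_j>) where u_j is the displayed integer vector. Then <v, e_j> = <v, u_j> / sqrt(<u_j, u_j>), so |<v, e_j>|^2 = <v, u_j>^2 / <u_j, u_j>.
Coefficients: <v, e_1> = -1/sqrt(6), <v, e_2> = 2/sqrt(1), <v, e_3> = -13/sqrt(30).
Square and sum: Σ |<v, e_j>|^2 = 49/5.
Compute ||v||^2 = v·v = 10.
Deficit = 10 − 49/5 = 1/5 ≥ 0, confirming Bessel's inequality. (The deficit equals ||v − Σ <v,e_j> e_j||^2, the squared distance from v to span{e_j}.)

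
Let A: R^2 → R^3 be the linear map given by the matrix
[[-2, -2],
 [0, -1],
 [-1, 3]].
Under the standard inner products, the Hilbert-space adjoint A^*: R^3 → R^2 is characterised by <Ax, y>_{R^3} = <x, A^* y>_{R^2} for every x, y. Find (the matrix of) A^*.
A^* = A^T =
[[-2, 0, -1],
 [-2, -1, 3]]

For real matrices with standard dot products, the defining identity <Ax, y> = <x, A^* y> gives (Ax)^T y = x^T (A^*) y, i.e. x^T A^T y = x^T (A^*) y. Since this holds for all x, y, we must have A^* = A^T. Therefore
A^* =
[[-2, 0, -1],
 [-2, -1, 3]].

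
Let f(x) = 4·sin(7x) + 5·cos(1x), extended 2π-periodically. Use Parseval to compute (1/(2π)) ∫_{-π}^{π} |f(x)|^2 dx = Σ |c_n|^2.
Σ |c_n|^2 = 41/2

Expand |f|^2 and use orthogonality of {sin(nx), cos(mx)} on [-π, π]:
  ∫_{-π}^{π} sin(nx)^2 dx = π, ∫ cos(mx)^2 dx = π, and cross terms integrate to 0.
So ∫_{-π}^{π} f(x)^2 dx = 4^2 · π + 5^2 · π = (16 + 25)π.
Divide by 2π: (16 + 25)/2 = 41/2.
By Parseval, this equals Σ |c_n|^2.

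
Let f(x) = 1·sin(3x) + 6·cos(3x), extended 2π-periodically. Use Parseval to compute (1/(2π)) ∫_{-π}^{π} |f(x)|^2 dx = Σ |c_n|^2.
Σ |c_n|^2 = 37/2

Expand |f|^2 and use orthogonality of {sin(nx), cos(mx)} on [-π, π]:
  ∫_{-π}^{π} sin(nx)^2 dx = π, ∫ cos(mx)^2 dx = π, and cross terms integrate to 0.
So ∫_{-π}^{π} f(x)^2 dx = 1^2 · π + 6^2 · π = (1 + 36)π.
Divide by 2π: (1 + 36)/2 = 37/2.
By Parseval, this equals Σ |c_n|^2.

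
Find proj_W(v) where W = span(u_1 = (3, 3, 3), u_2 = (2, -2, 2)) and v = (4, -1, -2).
proj_W(v) = (1, -1, 1)

Set up U = [u_1 | ... | u_2] ∈ R^(3×2). The projector onto W = col(U) is P = U (U^T U)^(-1) U^T.
Compute U^T U =
  [27, 6]
  [6, 12],
and U^T v = (3, 6).
Solve U^T U · c = U^T v for the coefficients: c = (0, 1/2). The projection is proj_W(v) = U c.
Check: (v - proj_W(v)) · u_1 = 0  (should be 0).
Check: (v - proj_W(v)) · u_2 = 0  (should be 0).
Result: proj_W(v) = (1, -1, 1).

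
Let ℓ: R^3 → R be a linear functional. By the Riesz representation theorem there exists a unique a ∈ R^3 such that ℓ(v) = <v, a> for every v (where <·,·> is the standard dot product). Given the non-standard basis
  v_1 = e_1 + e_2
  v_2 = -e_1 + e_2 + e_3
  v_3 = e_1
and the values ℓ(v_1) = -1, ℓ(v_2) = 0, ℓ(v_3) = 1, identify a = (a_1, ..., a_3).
a = (1, -2, 3)

Write a = (a_1, ..., a_3) in the standard basis. For each basis vector v_i, ℓ(v_i) = <v_i, a> is a linear equation in the a_j's. Collect the n equations into a matrix system V a = ℓ, where row i of V is v_i (expressed in the standard basis). Since V is invertible (lower-triangular with 1s on the diagonal, up to permutation), solve by back-substitution:
  V =
[[1, 1, 0],
 [-1, 1, 1],
 [1, 0, 0]]
  V a = (-1, 0, 1)
Solving gives a = (1, -2, 3).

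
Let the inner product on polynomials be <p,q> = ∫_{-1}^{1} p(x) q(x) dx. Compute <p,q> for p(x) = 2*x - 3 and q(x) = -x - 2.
<p,q> = 32/3

Expand the product: p(x)·q(x) = -2*x^2 - x + 6.
∫_{-1}^{1} of each monomial x^k gives [2/(k+1) if k even, 0 if k odd]. Integrating term-by-term (or equivalently evaluating the antiderivative F(x) = -2*x^3/3 - x^2/2 + 6*x at the endpoints):
  F(1) − F(−1) = 29/6 − (-35/6) = 32/3.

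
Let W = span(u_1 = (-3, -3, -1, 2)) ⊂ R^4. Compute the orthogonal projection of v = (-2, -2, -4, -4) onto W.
proj_W(v) = (-24/23, -24/23, -8/23, 16/23)

Set up U = [u_1 | ... | u_1] ∈ R^(4×1). The projector onto W = col(U) is P = U (U^T U)^(-1) U^T.
Compute U^T U =
  [23],
and U^T v = (8).
Solve U^T U · c = U^T v for the coefficients: c = (8/23). The projection is proj_W(v) = U c.
Check: (v - proj_W(v)) · u_1 = 0  (should be 0).
Result: proj_W(v) = (-24/23, -24/23, -8/23, 16/23).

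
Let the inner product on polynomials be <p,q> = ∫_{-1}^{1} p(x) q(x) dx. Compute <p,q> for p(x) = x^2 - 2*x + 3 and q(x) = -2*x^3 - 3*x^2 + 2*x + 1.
<p,q> = -8/5

Expand the product: p(x)·q(x) = -2*x^5 + x^4 + 2*x^3 - 12*x^2 + 4*x + 3.
∫_{-1}^{1} of each monomial x^k gives [2/(k+1) if k even, 0 if k odd]. Integrating term-by-term (or equivalently evaluating the antiderivative F(x) = -x^6/3 + x^5/5 + x^4/2 - 4*x^3 + 2*x^2 + 3*x at the endpoints):
  F(1) − F(−1) = 41/30 − (89/30) = -8/5.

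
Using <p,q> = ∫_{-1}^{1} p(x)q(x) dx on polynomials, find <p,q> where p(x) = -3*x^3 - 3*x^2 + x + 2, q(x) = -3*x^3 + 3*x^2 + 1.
<p,q> = 132/35

Expand the product: p(x)·q(x) = 9*x^6 - 12*x^4 - 6*x^3 + 3*x^2 + x + 2.
∫_{-1}^{1} of each monomial x^k gives [2/(k+1) if k even, 0 if k odd]. Integrating term-by-term (or equivalently evaluating the antiderivative F(x) = 9*x^7/7 - 12*x^5/5 - 3*x^4/2 + x^3 + x^2/2 + 2*x at the endpoints):
  F(1) − F(−1) = 31/35 − (-101/35) = 132/35.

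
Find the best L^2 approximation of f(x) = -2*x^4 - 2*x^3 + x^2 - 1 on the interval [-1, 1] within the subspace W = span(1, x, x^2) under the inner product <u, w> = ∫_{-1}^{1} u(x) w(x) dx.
g(x) = -5*x^2/7 - 6*x/5 - 29/35

The best approximation g ∈ W is the orthogonal projection of f onto W. Writing g = a_0 + a_1 x + a_2 x^2, the coefficients solve the normal equations G · a = b where
  G_{ij} = <φ_i, φ_j> and b_i = <f, φ_i>, with φ_0 = 1, φ_1 = x, φ_2 = x^2.
G =
  [2, 0, 2/3]
  [0, 2/3, 0]
  [2/3, 0, 2/5],
b = (-32/15, -4/5, -88/105).
Solving gives a_0 = -29/35, a_1 = -6/5, a_2 = -5/7, so
  g(x) = -5*x^2/7 - 6*x/5 - 29/35.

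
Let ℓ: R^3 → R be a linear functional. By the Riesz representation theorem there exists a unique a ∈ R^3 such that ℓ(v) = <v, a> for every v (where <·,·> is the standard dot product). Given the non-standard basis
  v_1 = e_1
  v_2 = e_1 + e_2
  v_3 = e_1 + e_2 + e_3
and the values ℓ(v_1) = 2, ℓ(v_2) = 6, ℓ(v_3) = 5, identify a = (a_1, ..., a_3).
a = (2, 4, -1)

Write a = (a_1, ..., a_3) in the standard basis. For each basis vector v_i, ℓ(v_i) = <v_i, a> is a linear equation in the a_j's. Collect the n equations into a matrix system V a = ℓ, where row i of V is v_i (expressed in the standard basis). Since V is invertible (lower-triangular with 1s on the diagonal, up to permutation), solve by back-substitution:
  V =
[[1, 0, 0],
 [1, 1, 0],
 [1, 1, 1]]
  V a = (2, 6, 5)
Solving gives a = (2, 4, -1).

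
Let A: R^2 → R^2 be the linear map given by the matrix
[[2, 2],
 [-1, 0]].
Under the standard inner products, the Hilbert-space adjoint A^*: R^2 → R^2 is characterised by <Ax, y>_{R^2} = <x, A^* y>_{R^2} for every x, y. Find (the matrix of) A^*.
A^* = A^T =
[[2, -1],
 [2, 0]]

For real matrices with standard dot products, the defining identity <Ax, y> = <x, A^* y> gives (Ax)^T y = x^T (A^*) y, i.e. x^T A^T y = x^T (A^*) y. Since this holds for all x, y, we must have A^* = A^T. Therefore
A^* =
[[2, -1],
 [2, 0]].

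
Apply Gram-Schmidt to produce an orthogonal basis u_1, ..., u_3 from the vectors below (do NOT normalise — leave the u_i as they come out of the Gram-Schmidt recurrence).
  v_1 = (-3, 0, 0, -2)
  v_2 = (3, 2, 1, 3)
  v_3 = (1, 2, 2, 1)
Orthogonal basis:
  u_1 = (-3, 0, 0, -2)
  u_2 = (-6/13, 2, 1, 9/13)
  u_3 = (13/37, -7/37, 67/74, -39/74)

Apply the Gram-Schmidt recurrence
  u_1 = v_1
  u_i = v_i − Σ_{j<i} ((v_i · u_j) / (u_j · u_j)) · u_j.

Step by step this gives:
  u_1 = (-3, 0, 0, -2)
  u_2 = (-6/13, 2, 1, 9/13)
  u_3 = (13/37, -7/37, 67/74, -39/74)

Orthogonality check:
  u_2 · u_1 = 0 (should be 0)
  u_3 · u_1 = 0 (should be 0)
  u_3 · u_2 = 0 (should be 0)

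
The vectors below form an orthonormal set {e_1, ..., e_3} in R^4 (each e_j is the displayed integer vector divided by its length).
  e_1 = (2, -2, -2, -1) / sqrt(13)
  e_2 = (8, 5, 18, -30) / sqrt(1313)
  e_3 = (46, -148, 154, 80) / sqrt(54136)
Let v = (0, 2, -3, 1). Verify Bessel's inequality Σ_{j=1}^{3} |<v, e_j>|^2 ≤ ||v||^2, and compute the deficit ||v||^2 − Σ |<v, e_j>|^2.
Σ |<v, e_j>|^2 = 1707/134; ||v||^2 = 14; deficit = 169/134

Write each e_j = u_j / sqrt(<u_j, u_j>) where u_j is the displayed integer vector. Then <v, e_j> = <v, u_j> / sqrt(<u_j, u_j>), so |<v, e_j>|^2 = <v, u_j>^2 / <u_j, u_j>.
Coefficients: <v, e_1> = 1/sqrt(13), <v, e_2> = -74/sqrt(1313), <v, e_3> = -678/sqrt(54136).
Square and sum: Σ |<v, e_j>|^2 = 1707/134.
Compute ||v||^2 = v·v = 14.
Deficit = 14 − 1707/134 = 169/134 ≥ 0, confirming Bessel's inequality. (The deficit equals ||v − Σ <v,e_j> e_j||^2, the squared distance from v to span{e_j}.)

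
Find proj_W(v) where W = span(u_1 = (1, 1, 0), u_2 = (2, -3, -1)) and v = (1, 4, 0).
proj_W(v) = (10/9, 35/9, 5/9)

Set up U = [u_1 | ... | u_2] ∈ R^(3×2). The projector onto W = col(U) is P = U (U^T U)^(-1) U^T.
Compute U^T U =
  [2, -1]
  [-1, 14],
and U^T v = (5, -10).
Solve U^T U · c = U^T v for the coefficients: c = (20/9, -5/9). The projection is proj_W(v) = U c.
Check: (v - proj_W(v)) · u_1 = 0  (should be 0).
Check: (v - proj_W(v)) · u_2 = 0  (should be 0).
Result: proj_W(v) = (10/9, 35/9, 5/9).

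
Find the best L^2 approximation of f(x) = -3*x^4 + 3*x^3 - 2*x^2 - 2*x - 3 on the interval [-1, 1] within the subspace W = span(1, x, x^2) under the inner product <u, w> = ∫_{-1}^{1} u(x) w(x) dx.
g(x) = -32*x^2/7 - x/5 - 96/35

The best approximation g ∈ W is the orthogonal projection of f onto W. Writing g = a_0 + a_1 x + a_2 x^2, the coefficients solve the normal equations G · a = b where
  G_{ij} = <φ_i, φ_j> and b_i = <f, φ_i>, with φ_0 = 1, φ_1 = x, φ_2 = x^2.
G =
  [2, 0, 2/3]
  [0, 2/3, 0]
  [2/3, 0, 2/5],
b = (-128/15, -2/15, -128/35).
Solving gives a_0 = -96/35, a_1 = -1/5, a_2 = -32/7, so
  g(x) = -32*x^2/7 - x/5 - 96/35.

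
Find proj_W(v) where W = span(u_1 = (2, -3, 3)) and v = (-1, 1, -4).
proj_W(v) = (-17/11, 51/22, -51/22)

Set up U = [u_1 | ... | u_1] ∈ R^(3×1). The projector onto W = col(U) is P = U (U^T U)^(-1) U^T.
Compute U^T U =
  [22],
and U^T v = (-17).
Solve U^T U · c = U^T v for the coefficients: c = (-17/22). The projection is proj_W(v) = U c.
Check: (v - proj_W(v)) · u_1 = 0  (should be 0).
Result: proj_W(v) = (-17/11, 51/22, -51/22).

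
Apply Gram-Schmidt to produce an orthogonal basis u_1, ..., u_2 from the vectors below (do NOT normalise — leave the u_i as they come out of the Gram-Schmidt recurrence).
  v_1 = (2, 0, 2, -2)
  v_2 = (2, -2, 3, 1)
Orthogonal basis:
  u_1 = (2, 0, 2, -2)
  u_2 = (2/3, -2, 5/3, 7/3)

Apply the Gram-Schmidt recurrence
  u_1 = v_1
  u_i = v_i − Σ_{j<i} ((v_i · u_j) / (u_j · u_j)) · u_j.

Step by step this gives:
  u_1 = (2, 0, 2, -2)
  u_2 = (2/3, -2, 5/3, 7/3)

Orthogonality check:
  u_2 · u_1 = 0 (should be 0)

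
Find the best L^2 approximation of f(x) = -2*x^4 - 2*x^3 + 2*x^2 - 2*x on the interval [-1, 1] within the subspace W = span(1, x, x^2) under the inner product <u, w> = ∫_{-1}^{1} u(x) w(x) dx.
g(x) = 2*x^2/7 - 16*x/5 + 6/35

The best approximation g ∈ W is the orthogonal projection of f onto W. Writing g = a_0 + a_1 x + a_2 x^2, the coefficients solve the normal equations G · a = b where
  G_{ij} = <φ_i, φ_j> and b_i = <f, φ_i>, with φ_0 = 1, φ_1 = x, φ_2 = x^2.
G =
  [2, 0, 2/3]
  [0, 2/3, 0]
  [2/3, 0, 2/5],
b = (8/15, -32/15, 8/35).
Solving gives a_0 = 6/35, a_1 = -16/5, a_2 = 2/7, so
  g(x) = 2*x^2/7 - 16*x/5 + 6/35.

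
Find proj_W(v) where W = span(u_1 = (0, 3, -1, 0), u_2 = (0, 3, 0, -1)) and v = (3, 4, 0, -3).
proj_W(v) = (0, 81/19, 15/19, -42/19)

Set up U = [u_1 | ... | u_2] ∈ R^(4×2). The projector onto W = col(U) is P = U (U^T U)^(-1) U^T.
Compute U^T U =
  [10, 9]
  [9, 10],
and U^T v = (12, 15).
Solve U^T U · c = U^T v for the coefficients: c = (-15/19, 42/19). The projection is proj_W(v) = U c.
Check: (v - proj_W(v)) · u_1 = 0  (should be 0).
Check: (v - proj_W(v)) · u_2 = 0  (should be 0).
Result: proj_W(v) = (0, 81/19, 15/19, -42/19).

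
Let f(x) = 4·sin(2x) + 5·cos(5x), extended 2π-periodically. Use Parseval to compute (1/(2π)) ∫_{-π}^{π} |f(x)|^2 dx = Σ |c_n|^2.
Σ |c_n|^2 = 41/2

Expand |f|^2 and use orthogonality of {sin(nx), cos(mx)} on [-π, π]:
  ∫_{-π}^{π} sin(nx)^2 dx = π, ∫ cos(mx)^2 dx = π, and cross terms integrate to 0.
So ∫_{-π}^{π} f(x)^2 dx = 4^2 · π + 5^2 · π = (16 + 25)π.
Divide by 2π: (16 + 25)/2 = 41/2.
By Parseval, this equals Σ |c_n|^2.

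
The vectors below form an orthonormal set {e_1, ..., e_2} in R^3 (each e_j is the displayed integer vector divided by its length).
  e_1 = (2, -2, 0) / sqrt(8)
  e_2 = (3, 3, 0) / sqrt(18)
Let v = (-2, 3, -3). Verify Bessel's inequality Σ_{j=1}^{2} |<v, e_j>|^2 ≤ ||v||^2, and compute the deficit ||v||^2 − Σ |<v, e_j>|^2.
Σ |<v, e_j>|^2 = 13; ||v||^2 = 22; deficit = 9

Write each e_j = u_j / sqrt(<u_j, u_j>) where u_j is the displayed integer vector. Then <v, e_j> = <v, u_j> / sqrt(<u_j, u_j>), so |<v, e_j>|^2 = <v, u_j>^2 / <u_j, u_j>.
Coefficients: <v, e_1> = -10/sqrt(8), <v, e_2> = 3/sqrt(18).
Square and sum: Σ |<v, e_j>|^2 = 13.
Compute ||v||^2 = v·v = 22.
Deficit = 22 − 13 = 9 ≥ 0, confirming Bessel's inequality. (The deficit equals ||v − Σ <v,e_j> e_j||^2, the squared distance from v to span{e_j}.)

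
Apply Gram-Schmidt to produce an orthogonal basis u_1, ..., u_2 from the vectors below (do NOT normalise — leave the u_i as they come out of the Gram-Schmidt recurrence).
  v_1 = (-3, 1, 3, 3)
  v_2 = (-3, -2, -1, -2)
Orthogonal basis:
  u_1 = (-3, 1, 3, 3)
  u_2 = (-45/14, -27/14, -11/14, -25/14)

Apply the Gram-Schmidt recurrence
  u_1 = v_1
  u_i = v_i − Σ_{j<i} ((v_i · u_j) / (u_j · u_j)) · u_j.

Step by step this gives:
  u_1 = (-3, 1, 3, 3)
  u_2 = (-45/14, -27/14, -11/14, -25/14)

Orthogonality check:
  u_2 · u_1 = 0 (should be 0)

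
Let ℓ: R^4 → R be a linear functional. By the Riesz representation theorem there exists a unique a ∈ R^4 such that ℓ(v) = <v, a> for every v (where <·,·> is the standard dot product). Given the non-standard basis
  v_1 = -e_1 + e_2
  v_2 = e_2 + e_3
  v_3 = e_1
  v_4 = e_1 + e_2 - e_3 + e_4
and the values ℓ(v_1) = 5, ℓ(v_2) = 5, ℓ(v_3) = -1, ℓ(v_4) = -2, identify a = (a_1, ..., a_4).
a = (-1, 4, 1, -4)

Write a = (a_1, ..., a_4) in the standard basis. For each basis vector v_i, ℓ(v_i) = <v_i, a> is a linear equation in the a_j's. Collect the n equations into a matrix system V a = ℓ, where row i of V is v_i (expressed in the standard basis). Since V is invertible (lower-triangular with 1s on the diagonal, up to permutation), solve by back-substitution:
  V =
[[-1, 1, 0, 0],
 [0, 1, 1, 0],
 [1, 0, 0, 0],
 [1, 1, -1, 1]]
  V a = (5, 5, -1, -2)
Solving gives a = (-1, 4, 1, -4).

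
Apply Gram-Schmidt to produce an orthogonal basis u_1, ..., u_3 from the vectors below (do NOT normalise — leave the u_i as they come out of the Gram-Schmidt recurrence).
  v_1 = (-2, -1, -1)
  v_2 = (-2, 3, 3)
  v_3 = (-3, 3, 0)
Orthogonal basis:
  u_1 = (-2, -1, -1)
  u_2 = (-8/3, 8/3, 8/3)
  u_3 = (0, 3/2, -3/2)

Apply the Gram-Schmidt recurrence
  u_1 = v_1
  u_i = v_i − Σ_{j<i} ((v_i · u_j) / (u_j · u_j)) · u_j.

Step by step this gives:
  u_1 = (-2, -1, -1)
  u_2 = (-8/3, 8/3, 8/3)
  u_3 = (0, 3/2, -3/2)

Orthogonality check:
  u_2 · u_1 = 0 (should be 0)
  u_3 · u_1 = 0 (should be 0)
  u_3 · u_2 = 0 (should be 0)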